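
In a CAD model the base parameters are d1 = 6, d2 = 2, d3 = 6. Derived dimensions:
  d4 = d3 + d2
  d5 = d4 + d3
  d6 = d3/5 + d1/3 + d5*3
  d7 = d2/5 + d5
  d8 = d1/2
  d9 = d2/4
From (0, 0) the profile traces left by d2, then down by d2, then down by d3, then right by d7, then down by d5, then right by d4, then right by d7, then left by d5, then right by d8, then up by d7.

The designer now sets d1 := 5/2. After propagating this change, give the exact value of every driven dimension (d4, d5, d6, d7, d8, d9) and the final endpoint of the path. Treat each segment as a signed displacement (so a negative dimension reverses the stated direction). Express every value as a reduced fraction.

d4 = 8
d5 = 14
d6 = 1321/30
d7 = 72/5
d8 = 5/4
d9 = 1/2
endpoint = (441/20, -38/5)

Apply edit: d1 := 5/2
  d4 = d3 + d2 = 8
  d5 = d4 + d3 = 14
  d6 = d3/5 + d1/3 + d5*3 = 1321/30
  d7 = d2/5 + d5 = 72/5
  d8 = d1/2 = 5/4
  d9 = d2/4 = 1/2
Walk from origin (0, 0):
  seg 1: left by d2 = 2 → (-2, 0)
  seg 2: down by d2 = 2 → (-2, -2)
  seg 3: down by d3 = 6 → (-2, -8)
  seg 4: right by d7 = 72/5 → (62/5, -8)
  seg 5: down by d5 = 14 → (62/5, -22)
  seg 6: right by d4 = 8 → (102/5, -22)
  seg 7: right by d7 = 72/5 → (174/5, -22)
  seg 8: left by d5 = 14 → (104/5, -22)
  seg 9: right by d8 = 5/4 → (441/20, -22)
  seg 10: up by d7 = 72/5 → (441/20, -38/5)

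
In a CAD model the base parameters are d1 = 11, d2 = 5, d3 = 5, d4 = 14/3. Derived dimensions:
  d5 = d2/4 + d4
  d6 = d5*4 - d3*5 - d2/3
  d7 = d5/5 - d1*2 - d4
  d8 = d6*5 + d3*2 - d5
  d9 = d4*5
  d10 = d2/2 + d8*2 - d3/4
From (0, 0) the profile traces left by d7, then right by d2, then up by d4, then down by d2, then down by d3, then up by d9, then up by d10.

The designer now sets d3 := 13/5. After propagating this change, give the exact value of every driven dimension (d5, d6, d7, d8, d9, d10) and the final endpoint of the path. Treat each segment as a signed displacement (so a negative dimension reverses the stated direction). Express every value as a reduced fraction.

Apply edit: d3 := 13/5
  d5 = d2/4 + d4 = 71/12
  d6 = d5*4 - d3*5 - d2/3 = 9
  d7 = d5/5 - d1*2 - d4 = -1529/60
  d8 = d6*5 + d3*2 - d5 = 2657/60
  d9 = d4*5 = 70/3
  d10 = d2/2 + d8*2 - d3/4 = 1085/12
Walk from origin (0, 0):
  seg 1: left by d7 = -1529/60 → (1529/60, 0)
  seg 2: right by d2 = 5 → (1829/60, 0)
  seg 3: up by d4 = 14/3 → (1829/60, 14/3)
  seg 4: down by d2 = 5 → (1829/60, -1/3)
  seg 5: down by d3 = 13/5 → (1829/60, -44/15)
  seg 6: up by d9 = 70/3 → (1829/60, 102/5)
  seg 7: up by d10 = 1085/12 → (1829/60, 6649/60)

d5 = 71/12
d6 = 9
d7 = -1529/60
d8 = 2657/60
d9 = 70/3
d10 = 1085/12
endpoint = (1829/60, 6649/60)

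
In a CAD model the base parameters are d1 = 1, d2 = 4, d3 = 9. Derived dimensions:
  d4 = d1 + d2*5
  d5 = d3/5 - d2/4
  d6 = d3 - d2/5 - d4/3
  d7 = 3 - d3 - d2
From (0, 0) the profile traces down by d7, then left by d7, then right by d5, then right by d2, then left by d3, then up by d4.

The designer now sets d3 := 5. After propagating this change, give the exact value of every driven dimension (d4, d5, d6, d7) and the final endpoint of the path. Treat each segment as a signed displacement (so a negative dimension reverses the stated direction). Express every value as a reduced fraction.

Apply edit: d3 := 5
  d4 = d1 + d2*5 = 21
  d5 = d3/5 - d2/4 = 0
  d6 = d3 - d2/5 - d4/3 = -14/5
  d7 = 3 - d3 - d2 = -6
Walk from origin (0, 0):
  seg 1: down by d7 = -6 → (0, 6)
  seg 2: left by d7 = -6 → (6, 6)
  seg 3: right by d5 = 0 → (6, 6)
  seg 4: right by d2 = 4 → (10, 6)
  seg 5: left by d3 = 5 → (5, 6)
  seg 6: up by d4 = 21 → (5, 27)

d4 = 21
d5 = 0
d6 = -14/5
d7 = -6
endpoint = (5, 27)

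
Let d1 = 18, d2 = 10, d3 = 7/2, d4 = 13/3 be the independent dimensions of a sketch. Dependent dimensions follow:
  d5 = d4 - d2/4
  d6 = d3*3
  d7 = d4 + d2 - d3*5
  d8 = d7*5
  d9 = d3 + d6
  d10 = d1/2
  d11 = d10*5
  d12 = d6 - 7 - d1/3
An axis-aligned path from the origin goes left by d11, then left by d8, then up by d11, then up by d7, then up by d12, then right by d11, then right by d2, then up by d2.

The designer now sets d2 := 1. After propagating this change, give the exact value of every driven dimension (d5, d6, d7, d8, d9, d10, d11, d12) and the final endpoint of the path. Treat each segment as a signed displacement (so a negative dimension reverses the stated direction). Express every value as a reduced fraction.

d5 = 49/12
d6 = 21/2
d7 = -73/6
d8 = -365/6
d9 = 14
d10 = 9
d11 = 45
d12 = -5/2
endpoint = (371/6, 94/3)

Apply edit: d2 := 1
  d5 = d4 - d2/4 = 49/12
  d6 = d3*3 = 21/2
  d7 = d4 + d2 - d3*5 = -73/6
  d8 = d7*5 = -365/6
  d9 = d3 + d6 = 14
  d10 = d1/2 = 9
  d11 = d10*5 = 45
  d12 = d6 - 7 - d1/3 = -5/2
Walk from origin (0, 0):
  seg 1: left by d11 = 45 → (-45, 0)
  seg 2: left by d8 = -365/6 → (95/6, 0)
  seg 3: up by d11 = 45 → (95/6, 45)
  seg 4: up by d7 = -73/6 → (95/6, 197/6)
  seg 5: up by d12 = -5/2 → (95/6, 91/3)
  seg 6: right by d11 = 45 → (365/6, 91/3)
  seg 7: right by d2 = 1 → (371/6, 91/3)
  seg 8: up by d2 = 1 → (371/6, 94/3)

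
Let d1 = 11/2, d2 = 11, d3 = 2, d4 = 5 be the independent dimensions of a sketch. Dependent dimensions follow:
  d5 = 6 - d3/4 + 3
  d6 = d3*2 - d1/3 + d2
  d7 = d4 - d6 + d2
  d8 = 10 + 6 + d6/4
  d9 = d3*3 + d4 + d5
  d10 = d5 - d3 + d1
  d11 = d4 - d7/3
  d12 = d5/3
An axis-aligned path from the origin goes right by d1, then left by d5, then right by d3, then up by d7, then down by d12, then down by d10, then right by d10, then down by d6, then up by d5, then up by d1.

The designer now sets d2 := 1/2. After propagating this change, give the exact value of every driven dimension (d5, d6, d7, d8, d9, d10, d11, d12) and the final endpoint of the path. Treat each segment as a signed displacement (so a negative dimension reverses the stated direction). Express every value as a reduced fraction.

Apply edit: d2 := 1/2
  d5 = 6 - d3/4 + 3 = 17/2
  d6 = d3*2 - d1/3 + d2 = 8/3
  d7 = d4 - d6 + d2 = 17/6
  d8 = 10 + 6 + d6/4 = 50/3
  d9 = d3*3 + d4 + d5 = 39/2
  d10 = d5 - d3 + d1 = 12
  d11 = d4 - d7/3 = 73/18
  d12 = d5/3 = 17/6
Walk from origin (0, 0):
  seg 1: right by d1 = 11/2 → (11/2, 0)
  seg 2: left by d5 = 17/2 → (-3, 0)
  seg 3: right by d3 = 2 → (-1, 0)
  seg 4: up by d7 = 17/6 → (-1, 17/6)
  seg 5: down by d12 = 17/6 → (-1, 0)
  seg 6: down by d10 = 12 → (-1, -12)
  seg 7: right by d10 = 12 → (11, -12)
  seg 8: down by d6 = 8/3 → (11, -44/3)
  seg 9: up by d5 = 17/2 → (11, -37/6)
  seg 10: up by d1 = 11/2 → (11, -2/3)

d5 = 17/2
d6 = 8/3
d7 = 17/6
d8 = 50/3
d9 = 39/2
d10 = 12
d11 = 73/18
d12 = 17/6
endpoint = (11, -2/3)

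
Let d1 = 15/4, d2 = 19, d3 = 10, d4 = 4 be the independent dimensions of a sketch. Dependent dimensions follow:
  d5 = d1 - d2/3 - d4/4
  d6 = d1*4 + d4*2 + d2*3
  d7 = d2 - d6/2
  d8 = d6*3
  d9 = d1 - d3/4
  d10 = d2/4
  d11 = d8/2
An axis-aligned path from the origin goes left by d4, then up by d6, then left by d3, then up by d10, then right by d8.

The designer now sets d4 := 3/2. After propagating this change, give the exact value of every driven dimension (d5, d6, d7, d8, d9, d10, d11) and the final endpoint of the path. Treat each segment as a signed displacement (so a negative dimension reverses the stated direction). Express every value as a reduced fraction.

Apply edit: d4 := 3/2
  d5 = d1 - d2/3 - d4/4 = -71/24
  d6 = d1*4 + d4*2 + d2*3 = 75
  d7 = d2 - d6/2 = -37/2
  d8 = d6*3 = 225
  d9 = d1 - d3/4 = 5/4
  d10 = d2/4 = 19/4
  d11 = d8/2 = 225/2
Walk from origin (0, 0):
  seg 1: left by d4 = 3/2 → (-3/2, 0)
  seg 2: up by d6 = 75 → (-3/2, 75)
  seg 3: left by d3 = 10 → (-23/2, 75)
  seg 4: up by d10 = 19/4 → (-23/2, 319/4)
  seg 5: right by d8 = 225 → (427/2, 319/4)

d5 = -71/24
d6 = 75
d7 = -37/2
d8 = 225
d9 = 5/4
d10 = 19/4
d11 = 225/2
endpoint = (427/2, 319/4)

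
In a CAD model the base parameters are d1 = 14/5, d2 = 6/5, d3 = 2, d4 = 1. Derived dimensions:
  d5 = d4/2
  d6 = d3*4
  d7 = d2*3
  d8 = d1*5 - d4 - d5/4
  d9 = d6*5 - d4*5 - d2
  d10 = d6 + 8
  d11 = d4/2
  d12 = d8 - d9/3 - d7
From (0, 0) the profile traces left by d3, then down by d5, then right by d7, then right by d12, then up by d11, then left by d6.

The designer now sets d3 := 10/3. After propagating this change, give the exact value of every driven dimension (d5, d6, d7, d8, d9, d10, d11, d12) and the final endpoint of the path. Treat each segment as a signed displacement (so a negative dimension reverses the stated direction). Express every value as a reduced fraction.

Apply edit: d3 := 10/3
  d5 = d4/2 = 1/2
  d6 = d3*4 = 40/3
  d7 = d2*3 = 18/5
  d8 = d1*5 - d4 - d5/4 = 103/8
  d9 = d6*5 - d4*5 - d2 = 907/15
  d10 = d6 + 8 = 64/3
  d11 = d4/2 = 1/2
  d12 = d8 - d9/3 - d7 = -3917/360
Walk from origin (0, 0):
  seg 1: left by d3 = 10/3 → (-10/3, 0)
  seg 2: down by d5 = 1/2 → (-10/3, -1/2)
  seg 3: right by d7 = 18/5 → (4/15, -1/2)
  seg 4: right by d12 = -3917/360 → (-3821/360, -1/2)
  seg 5: up by d11 = 1/2 → (-3821/360, 0)
  seg 6: left by d6 = 40/3 → (-8621/360, 0)

d5 = 1/2
d6 = 40/3
d7 = 18/5
d8 = 103/8
d9 = 907/15
d10 = 64/3
d11 = 1/2
d12 = -3917/360
endpoint = (-8621/360, 0)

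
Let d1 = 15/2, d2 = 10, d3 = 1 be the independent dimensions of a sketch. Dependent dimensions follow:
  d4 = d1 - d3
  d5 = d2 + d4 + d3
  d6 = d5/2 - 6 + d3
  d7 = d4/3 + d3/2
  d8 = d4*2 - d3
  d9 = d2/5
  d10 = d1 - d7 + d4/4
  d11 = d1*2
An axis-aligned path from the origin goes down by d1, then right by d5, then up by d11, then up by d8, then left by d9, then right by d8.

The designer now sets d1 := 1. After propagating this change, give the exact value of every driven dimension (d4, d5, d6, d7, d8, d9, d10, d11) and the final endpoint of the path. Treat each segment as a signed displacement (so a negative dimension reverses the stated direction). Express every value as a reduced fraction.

d4 = 0
d5 = 11
d6 = 1/2
d7 = 1/2
d8 = -1
d9 = 2
d10 = 1/2
d11 = 2
endpoint = (8, 0)

Apply edit: d1 := 1
  d4 = d1 - d3 = 0
  d5 = d2 + d4 + d3 = 11
  d6 = d5/2 - 6 + d3 = 1/2
  d7 = d4/3 + d3/2 = 1/2
  d8 = d4*2 - d3 = -1
  d9 = d2/5 = 2
  d10 = d1 - d7 + d4/4 = 1/2
  d11 = d1*2 = 2
Walk from origin (0, 0):
  seg 1: down by d1 = 1 → (0, -1)
  seg 2: right by d5 = 11 → (11, -1)
  seg 3: up by d11 = 2 → (11, 1)
  seg 4: up by d8 = -1 → (11, 0)
  seg 5: left by d9 = 2 → (9, 0)
  seg 6: right by d8 = -1 → (8, 0)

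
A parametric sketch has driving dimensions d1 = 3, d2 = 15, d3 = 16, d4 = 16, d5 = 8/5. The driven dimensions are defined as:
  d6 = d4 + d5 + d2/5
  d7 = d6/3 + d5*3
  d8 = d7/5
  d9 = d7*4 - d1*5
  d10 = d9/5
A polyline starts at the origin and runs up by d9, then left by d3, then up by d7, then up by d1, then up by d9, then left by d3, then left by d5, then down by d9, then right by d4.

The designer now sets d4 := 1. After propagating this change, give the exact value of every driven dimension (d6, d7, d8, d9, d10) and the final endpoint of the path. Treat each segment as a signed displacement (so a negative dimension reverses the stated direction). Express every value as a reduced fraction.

d6 = 28/5
d7 = 20/3
d8 = 4/3
d9 = 35/3
d10 = 7/3
endpoint = (-163/5, 64/3)

Apply edit: d4 := 1
  d6 = d4 + d5 + d2/5 = 28/5
  d7 = d6/3 + d5*3 = 20/3
  d8 = d7/5 = 4/3
  d9 = d7*4 - d1*5 = 35/3
  d10 = d9/5 = 7/3
Walk from origin (0, 0):
  seg 1: up by d9 = 35/3 → (0, 35/3)
  seg 2: left by d3 = 16 → (-16, 35/3)
  seg 3: up by d7 = 20/3 → (-16, 55/3)
  seg 4: up by d1 = 3 → (-16, 64/3)
  seg 5: up by d9 = 35/3 → (-16, 33)
  seg 6: left by d3 = 16 → (-32, 33)
  seg 7: left by d5 = 8/5 → (-168/5, 33)
  seg 8: down by d9 = 35/3 → (-168/5, 64/3)
  seg 9: right by d4 = 1 → (-163/5, 64/3)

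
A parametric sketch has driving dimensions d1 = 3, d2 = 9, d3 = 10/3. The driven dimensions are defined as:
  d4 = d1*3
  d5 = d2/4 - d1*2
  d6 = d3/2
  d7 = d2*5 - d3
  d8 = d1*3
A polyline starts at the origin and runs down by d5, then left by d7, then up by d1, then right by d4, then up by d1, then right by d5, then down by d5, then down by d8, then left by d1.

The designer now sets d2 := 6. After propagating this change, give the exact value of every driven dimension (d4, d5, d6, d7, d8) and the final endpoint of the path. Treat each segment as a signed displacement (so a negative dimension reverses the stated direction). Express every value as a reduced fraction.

Apply edit: d2 := 6
  d4 = d1*3 = 9
  d5 = d2/4 - d1*2 = -9/2
  d6 = d3/2 = 5/3
  d7 = d2*5 - d3 = 80/3
  d8 = d1*3 = 9
Walk from origin (0, 0):
  seg 1: down by d5 = -9/2 → (0, 9/2)
  seg 2: left by d7 = 80/3 → (-80/3, 9/2)
  seg 3: up by d1 = 3 → (-80/3, 15/2)
  seg 4: right by d4 = 9 → (-53/3, 15/2)
  seg 5: up by d1 = 3 → (-53/3, 21/2)
  seg 6: right by d5 = -9/2 → (-133/6, 21/2)
  seg 7: down by d5 = -9/2 → (-133/6, 15)
  seg 8: down by d8 = 9 → (-133/6, 6)
  seg 9: left by d1 = 3 → (-151/6, 6)

d4 = 9
d5 = -9/2
d6 = 5/3
d7 = 80/3
d8 = 9
endpoint = (-151/6, 6)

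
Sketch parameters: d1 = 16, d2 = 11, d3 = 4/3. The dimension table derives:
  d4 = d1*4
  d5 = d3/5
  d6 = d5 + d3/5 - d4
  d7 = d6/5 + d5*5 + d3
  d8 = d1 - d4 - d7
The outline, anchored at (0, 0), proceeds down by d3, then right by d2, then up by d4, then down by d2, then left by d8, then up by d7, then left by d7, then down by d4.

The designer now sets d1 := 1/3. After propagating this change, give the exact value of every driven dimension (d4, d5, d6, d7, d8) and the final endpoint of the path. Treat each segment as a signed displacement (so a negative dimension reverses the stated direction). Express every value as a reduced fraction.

d4 = 4/3
d5 = 4/15
d6 = -4/5
d7 = 188/75
d8 = -263/75
endpoint = (12, -737/75)

Apply edit: d1 := 1/3
  d4 = d1*4 = 4/3
  d5 = d3/5 = 4/15
  d6 = d5 + d3/5 - d4 = -4/5
  d7 = d6/5 + d5*5 + d3 = 188/75
  d8 = d1 - d4 - d7 = -263/75
Walk from origin (0, 0):
  seg 1: down by d3 = 4/3 → (0, -4/3)
  seg 2: right by d2 = 11 → (11, -4/3)
  seg 3: up by d4 = 4/3 → (11, 0)
  seg 4: down by d2 = 11 → (11, -11)
  seg 5: left by d8 = -263/75 → (1088/75, -11)
  seg 6: up by d7 = 188/75 → (1088/75, -637/75)
  seg 7: left by d7 = 188/75 → (12, -637/75)
  seg 8: down by d4 = 4/3 → (12, -737/75)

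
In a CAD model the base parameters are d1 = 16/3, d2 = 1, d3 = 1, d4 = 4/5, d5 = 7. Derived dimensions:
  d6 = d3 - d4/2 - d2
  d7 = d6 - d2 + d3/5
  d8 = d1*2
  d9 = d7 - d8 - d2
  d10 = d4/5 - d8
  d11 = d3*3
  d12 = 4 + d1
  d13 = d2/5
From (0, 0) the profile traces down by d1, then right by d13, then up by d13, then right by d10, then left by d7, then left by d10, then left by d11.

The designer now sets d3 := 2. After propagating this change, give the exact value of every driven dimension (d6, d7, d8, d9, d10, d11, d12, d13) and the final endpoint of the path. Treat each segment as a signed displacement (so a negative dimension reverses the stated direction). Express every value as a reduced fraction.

d6 = 3/5
d7 = 0
d8 = 32/3
d9 = -35/3
d10 = -788/75
d11 = 6
d12 = 28/3
d13 = 1/5
endpoint = (-29/5, -77/15)

Apply edit: d3 := 2
  d6 = d3 - d4/2 - d2 = 3/5
  d7 = d6 - d2 + d3/5 = 0
  d8 = d1*2 = 32/3
  d9 = d7 - d8 - d2 = -35/3
  d10 = d4/5 - d8 = -788/75
  d11 = d3*3 = 6
  d12 = 4 + d1 = 28/3
  d13 = d2/5 = 1/5
Walk from origin (0, 0):
  seg 1: down by d1 = 16/3 → (0, -16/3)
  seg 2: right by d13 = 1/5 → (1/5, -16/3)
  seg 3: up by d13 = 1/5 → (1/5, -77/15)
  seg 4: right by d10 = -788/75 → (-773/75, -77/15)
  seg 5: left by d7 = 0 → (-773/75, -77/15)
  seg 6: left by d10 = -788/75 → (1/5, -77/15)
  seg 7: left by d11 = 6 → (-29/5, -77/15)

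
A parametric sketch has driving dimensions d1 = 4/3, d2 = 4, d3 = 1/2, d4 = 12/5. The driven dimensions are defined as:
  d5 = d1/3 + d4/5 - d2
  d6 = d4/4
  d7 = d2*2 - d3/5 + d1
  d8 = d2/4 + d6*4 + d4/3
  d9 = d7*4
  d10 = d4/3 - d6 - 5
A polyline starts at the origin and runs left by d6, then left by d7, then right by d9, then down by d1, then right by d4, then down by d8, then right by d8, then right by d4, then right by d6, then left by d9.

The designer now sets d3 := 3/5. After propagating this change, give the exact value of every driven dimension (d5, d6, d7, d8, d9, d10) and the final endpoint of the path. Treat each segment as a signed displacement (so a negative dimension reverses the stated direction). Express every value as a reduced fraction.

Apply edit: d3 := 3/5
  d5 = d1/3 + d4/5 - d2 = -692/225
  d6 = d4/4 = 3/5
  d7 = d2*2 - d3/5 + d1 = 691/75
  d8 = d2/4 + d6*4 + d4/3 = 21/5
  d9 = d7*4 = 2764/75
  d10 = d4/3 - d6 - 5 = -24/5
Walk from origin (0, 0):
  seg 1: left by d6 = 3/5 → (-3/5, 0)
  seg 2: left by d7 = 691/75 → (-736/75, 0)
  seg 3: right by d9 = 2764/75 → (676/25, 0)
  seg 4: down by d1 = 4/3 → (676/25, -4/3)
  seg 5: right by d4 = 12/5 → (736/25, -4/3)
  seg 6: down by d8 = 21/5 → (736/25, -83/15)
  seg 7: right by d8 = 21/5 → (841/25, -83/15)
  seg 8: right by d4 = 12/5 → (901/25, -83/15)
  seg 9: right by d6 = 3/5 → (916/25, -83/15)
  seg 10: left by d9 = 2764/75 → (-16/75, -83/15)

d5 = -692/225
d6 = 3/5
d7 = 691/75
d8 = 21/5
d9 = 2764/75
d10 = -24/5
endpoint = (-16/75, -83/15)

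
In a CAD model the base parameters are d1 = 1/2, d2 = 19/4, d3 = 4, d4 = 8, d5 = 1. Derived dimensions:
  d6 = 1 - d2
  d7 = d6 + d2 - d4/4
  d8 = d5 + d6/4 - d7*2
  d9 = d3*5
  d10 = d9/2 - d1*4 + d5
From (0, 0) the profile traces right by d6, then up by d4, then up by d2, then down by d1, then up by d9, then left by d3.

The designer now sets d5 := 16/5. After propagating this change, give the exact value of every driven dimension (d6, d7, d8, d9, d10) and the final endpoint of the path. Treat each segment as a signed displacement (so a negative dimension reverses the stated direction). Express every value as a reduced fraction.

d6 = -15/4
d7 = -1
d8 = 341/80
d9 = 20
d10 = 56/5
endpoint = (-31/4, 129/4)

Apply edit: d5 := 16/5
  d6 = 1 - d2 = -15/4
  d7 = d6 + d2 - d4/4 = -1
  d8 = d5 + d6/4 - d7*2 = 341/80
  d9 = d3*5 = 20
  d10 = d9/2 - d1*4 + d5 = 56/5
Walk from origin (0, 0):
  seg 1: right by d6 = -15/4 → (-15/4, 0)
  seg 2: up by d4 = 8 → (-15/4, 8)
  seg 3: up by d2 = 19/4 → (-15/4, 51/4)
  seg 4: down by d1 = 1/2 → (-15/4, 49/4)
  seg 5: up by d9 = 20 → (-15/4, 129/4)
  seg 6: left by d3 = 4 → (-31/4, 129/4)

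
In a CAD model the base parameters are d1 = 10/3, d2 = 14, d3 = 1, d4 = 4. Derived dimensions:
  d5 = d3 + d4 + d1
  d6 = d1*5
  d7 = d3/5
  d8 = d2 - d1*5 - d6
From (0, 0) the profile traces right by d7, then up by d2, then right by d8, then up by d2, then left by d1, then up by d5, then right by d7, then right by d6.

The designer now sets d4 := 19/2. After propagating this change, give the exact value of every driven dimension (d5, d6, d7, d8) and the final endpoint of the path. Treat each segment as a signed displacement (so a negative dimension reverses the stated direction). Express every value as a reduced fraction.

Apply edit: d4 := 19/2
  d5 = d3 + d4 + d1 = 83/6
  d6 = d1*5 = 50/3
  d7 = d3/5 = 1/5
  d8 = d2 - d1*5 - d6 = -58/3
Walk from origin (0, 0):
  seg 1: right by d7 = 1/5 → (1/5, 0)
  seg 2: up by d2 = 14 → (1/5, 14)
  seg 3: right by d8 = -58/3 → (-287/15, 14)
  seg 4: up by d2 = 14 → (-287/15, 28)
  seg 5: left by d1 = 10/3 → (-337/15, 28)
  seg 6: up by d5 = 83/6 → (-337/15, 251/6)
  seg 7: right by d7 = 1/5 → (-334/15, 251/6)
  seg 8: right by d6 = 50/3 → (-28/5, 251/6)

d5 = 83/6
d6 = 50/3
d7 = 1/5
d8 = -58/3
endpoint = (-28/5, 251/6)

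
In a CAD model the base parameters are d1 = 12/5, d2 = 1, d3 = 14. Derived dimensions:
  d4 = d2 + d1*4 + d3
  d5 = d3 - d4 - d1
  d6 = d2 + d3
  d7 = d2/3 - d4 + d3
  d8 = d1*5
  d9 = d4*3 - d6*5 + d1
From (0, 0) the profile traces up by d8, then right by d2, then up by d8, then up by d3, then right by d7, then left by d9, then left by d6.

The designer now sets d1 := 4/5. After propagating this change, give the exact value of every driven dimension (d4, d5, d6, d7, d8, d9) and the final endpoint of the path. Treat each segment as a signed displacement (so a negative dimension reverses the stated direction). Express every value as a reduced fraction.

Apply edit: d1 := 4/5
  d4 = d2 + d1*4 + d3 = 91/5
  d5 = d3 - d4 - d1 = -5
  d6 = d2 + d3 = 15
  d7 = d2/3 - d4 + d3 = -58/15
  d8 = d1*5 = 4
  d9 = d4*3 - d6*5 + d1 = -98/5
Walk from origin (0, 0):
  seg 1: up by d8 = 4 → (0, 4)
  seg 2: right by d2 = 1 → (1, 4)
  seg 3: up by d8 = 4 → (1, 8)
  seg 4: up by d3 = 14 → (1, 22)
  seg 5: right by d7 = -58/15 → (-43/15, 22)
  seg 6: left by d9 = -98/5 → (251/15, 22)
  seg 7: left by d6 = 15 → (26/15, 22)

d4 = 91/5
d5 = -5
d6 = 15
d7 = -58/15
d8 = 4
d9 = -98/5
endpoint = (26/15, 22)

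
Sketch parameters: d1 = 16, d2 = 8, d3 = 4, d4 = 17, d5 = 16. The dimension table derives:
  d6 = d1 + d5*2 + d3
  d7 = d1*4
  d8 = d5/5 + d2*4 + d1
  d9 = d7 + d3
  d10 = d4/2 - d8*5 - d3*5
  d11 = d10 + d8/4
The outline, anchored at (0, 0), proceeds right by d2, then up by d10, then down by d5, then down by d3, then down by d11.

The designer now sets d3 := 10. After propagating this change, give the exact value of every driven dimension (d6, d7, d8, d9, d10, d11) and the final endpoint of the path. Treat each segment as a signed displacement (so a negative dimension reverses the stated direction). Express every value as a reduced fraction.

d6 = 58
d7 = 64
d8 = 256/5
d9 = 74
d10 = -595/2
d11 = -2847/10
endpoint = (8, -194/5)

Apply edit: d3 := 10
  d6 = d1 + d5*2 + d3 = 58
  d7 = d1*4 = 64
  d8 = d5/5 + d2*4 + d1 = 256/5
  d9 = d7 + d3 = 74
  d10 = d4/2 - d8*5 - d3*5 = -595/2
  d11 = d10 + d8/4 = -2847/10
Walk from origin (0, 0):
  seg 1: right by d2 = 8 → (8, 0)
  seg 2: up by d10 = -595/2 → (8, -595/2)
  seg 3: down by d5 = 16 → (8, -627/2)
  seg 4: down by d3 = 10 → (8, -647/2)
  seg 5: down by d11 = -2847/10 → (8, -194/5)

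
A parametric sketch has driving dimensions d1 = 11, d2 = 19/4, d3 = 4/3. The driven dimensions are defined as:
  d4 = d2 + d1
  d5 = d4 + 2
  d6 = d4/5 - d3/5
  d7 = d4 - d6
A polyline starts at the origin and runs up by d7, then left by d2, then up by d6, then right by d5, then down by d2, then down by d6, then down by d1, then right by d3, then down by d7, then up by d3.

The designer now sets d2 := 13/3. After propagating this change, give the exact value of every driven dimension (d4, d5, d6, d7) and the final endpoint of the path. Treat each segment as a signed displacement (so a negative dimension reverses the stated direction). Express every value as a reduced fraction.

d4 = 46/3
d5 = 52/3
d6 = 14/5
d7 = 188/15
endpoint = (43/3, -14)

Apply edit: d2 := 13/3
  d4 = d2 + d1 = 46/3
  d5 = d4 + 2 = 52/3
  d6 = d4/5 - d3/5 = 14/5
  d7 = d4 - d6 = 188/15
Walk from origin (0, 0):
  seg 1: up by d7 = 188/15 → (0, 188/15)
  seg 2: left by d2 = 13/3 → (-13/3, 188/15)
  seg 3: up by d6 = 14/5 → (-13/3, 46/3)
  seg 4: right by d5 = 52/3 → (13, 46/3)
  seg 5: down by d2 = 13/3 → (13, 11)
  seg 6: down by d6 = 14/5 → (13, 41/5)
  seg 7: down by d1 = 11 → (13, -14/5)
  seg 8: right by d3 = 4/3 → (43/3, -14/5)
  seg 9: down by d7 = 188/15 → (43/3, -46/3)
  seg 10: up by d3 = 4/3 → (43/3, -14)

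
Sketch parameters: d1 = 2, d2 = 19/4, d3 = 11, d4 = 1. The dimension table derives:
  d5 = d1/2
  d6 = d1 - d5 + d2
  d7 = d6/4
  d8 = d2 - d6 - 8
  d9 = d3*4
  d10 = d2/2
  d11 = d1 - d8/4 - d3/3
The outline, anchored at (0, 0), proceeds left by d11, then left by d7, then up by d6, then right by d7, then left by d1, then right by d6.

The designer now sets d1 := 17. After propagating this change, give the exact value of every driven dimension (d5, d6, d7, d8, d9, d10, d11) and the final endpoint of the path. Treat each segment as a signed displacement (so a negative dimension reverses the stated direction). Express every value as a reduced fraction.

Apply edit: d1 := 17
  d5 = d1/2 = 17/2
  d6 = d1 - d5 + d2 = 53/4
  d7 = d6/4 = 53/16
  d8 = d2 - d6 - 8 = -33/2
  d9 = d3*4 = 44
  d10 = d2/2 = 19/8
  d11 = d1 - d8/4 - d3/3 = 419/24
Walk from origin (0, 0):
  seg 1: left by d11 = 419/24 → (-419/24, 0)
  seg 2: left by d7 = 53/16 → (-997/48, 0)
  seg 3: up by d6 = 53/4 → (-997/48, 53/4)
  seg 4: right by d7 = 53/16 → (-419/24, 53/4)
  seg 5: left by d1 = 17 → (-827/24, 53/4)
  seg 6: right by d6 = 53/4 → (-509/24, 53/4)

d5 = 17/2
d6 = 53/4
d7 = 53/16
d8 = -33/2
d9 = 44
d10 = 19/8
d11 = 419/24
endpoint = (-509/24, 53/4)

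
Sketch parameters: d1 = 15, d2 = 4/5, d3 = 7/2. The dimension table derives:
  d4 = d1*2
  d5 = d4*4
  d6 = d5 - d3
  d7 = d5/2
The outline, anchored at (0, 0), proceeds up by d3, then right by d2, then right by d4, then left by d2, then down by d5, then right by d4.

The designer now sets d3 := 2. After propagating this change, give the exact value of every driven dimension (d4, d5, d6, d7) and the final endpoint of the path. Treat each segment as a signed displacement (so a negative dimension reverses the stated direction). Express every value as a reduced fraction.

Apply edit: d3 := 2
  d4 = d1*2 = 30
  d5 = d4*4 = 120
  d6 = d5 - d3 = 118
  d7 = d5/2 = 60
Walk from origin (0, 0):
  seg 1: up by d3 = 2 → (0, 2)
  seg 2: right by d2 = 4/5 → (4/5, 2)
  seg 3: right by d4 = 30 → (154/5, 2)
  seg 4: left by d2 = 4/5 → (30, 2)
  seg 5: down by d5 = 120 → (30, -118)
  seg 6: right by d4 = 30 → (60, -118)

d4 = 30
d5 = 120
d6 = 118
d7 = 60
endpoint = (60, -118)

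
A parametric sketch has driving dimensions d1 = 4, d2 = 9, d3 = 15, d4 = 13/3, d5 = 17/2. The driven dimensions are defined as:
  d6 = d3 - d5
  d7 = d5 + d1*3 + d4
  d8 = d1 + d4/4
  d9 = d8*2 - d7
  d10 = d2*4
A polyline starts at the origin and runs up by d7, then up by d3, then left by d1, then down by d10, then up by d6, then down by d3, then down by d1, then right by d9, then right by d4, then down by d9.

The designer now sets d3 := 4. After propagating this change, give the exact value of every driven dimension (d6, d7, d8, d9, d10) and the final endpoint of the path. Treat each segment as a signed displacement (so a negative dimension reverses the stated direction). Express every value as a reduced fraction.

d6 = -9/2
d7 = 149/6
d8 = 61/12
d9 = -44/3
d10 = 36
endpoint = (-43/3, -5)

Apply edit: d3 := 4
  d6 = d3 - d5 = -9/2
  d7 = d5 + d1*3 + d4 = 149/6
  d8 = d1 + d4/4 = 61/12
  d9 = d8*2 - d7 = -44/3
  d10 = d2*4 = 36
Walk from origin (0, 0):
  seg 1: up by d7 = 149/6 → (0, 149/6)
  seg 2: up by d3 = 4 → (0, 173/6)
  seg 3: left by d1 = 4 → (-4, 173/6)
  seg 4: down by d10 = 36 → (-4, -43/6)
  seg 5: up by d6 = -9/2 → (-4, -35/3)
  seg 6: down by d3 = 4 → (-4, -47/3)
  seg 7: down by d1 = 4 → (-4, -59/3)
  seg 8: right by d9 = -44/3 → (-56/3, -59/3)
  seg 9: right by d4 = 13/3 → (-43/3, -59/3)
  seg 10: down by d9 = -44/3 → (-43/3, -5)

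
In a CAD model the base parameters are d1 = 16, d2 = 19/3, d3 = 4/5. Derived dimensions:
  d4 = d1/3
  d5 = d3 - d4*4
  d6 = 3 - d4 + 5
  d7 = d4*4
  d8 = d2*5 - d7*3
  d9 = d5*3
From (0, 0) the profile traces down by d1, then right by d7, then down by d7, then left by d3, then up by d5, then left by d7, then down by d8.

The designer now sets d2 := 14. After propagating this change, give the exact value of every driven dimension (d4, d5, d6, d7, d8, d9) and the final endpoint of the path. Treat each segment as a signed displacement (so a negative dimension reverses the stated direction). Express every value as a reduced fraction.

Apply edit: d2 := 14
  d4 = d1/3 = 16/3
  d5 = d3 - d4*4 = -308/15
  d6 = 3 - d4 + 5 = 8/3
  d7 = d4*4 = 64/3
  d8 = d2*5 - d7*3 = 6
  d9 = d5*3 = -308/5
Walk from origin (0, 0):
  seg 1: down by d1 = 16 → (0, -16)
  seg 2: right by d7 = 64/3 → (64/3, -16)
  seg 3: down by d7 = 64/3 → (64/3, -112/3)
  seg 4: left by d3 = 4/5 → (308/15, -112/3)
  seg 5: up by d5 = -308/15 → (308/15, -868/15)
  seg 6: left by d7 = 64/3 → (-4/5, -868/15)
  seg 7: down by d8 = 6 → (-4/5, -958/15)

d4 = 16/3
d5 = -308/15
d6 = 8/3
d7 = 64/3
d8 = 6
d9 = -308/5
endpoint = (-4/5, -958/15)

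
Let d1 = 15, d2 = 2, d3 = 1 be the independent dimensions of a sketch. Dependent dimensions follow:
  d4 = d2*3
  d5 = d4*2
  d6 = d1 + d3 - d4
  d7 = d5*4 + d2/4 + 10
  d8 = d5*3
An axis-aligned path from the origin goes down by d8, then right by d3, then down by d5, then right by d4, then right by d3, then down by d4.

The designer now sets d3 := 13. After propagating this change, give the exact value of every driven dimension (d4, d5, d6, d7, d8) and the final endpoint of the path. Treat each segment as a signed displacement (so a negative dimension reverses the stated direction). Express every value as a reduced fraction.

d4 = 6
d5 = 12
d6 = 22
d7 = 117/2
d8 = 36
endpoint = (32, -54)

Apply edit: d3 := 13
  d4 = d2*3 = 6
  d5 = d4*2 = 12
  d6 = d1 + d3 - d4 = 22
  d7 = d5*4 + d2/4 + 10 = 117/2
  d8 = d5*3 = 36
Walk from origin (0, 0):
  seg 1: down by d8 = 36 → (0, -36)
  seg 2: right by d3 = 13 → (13, -36)
  seg 3: down by d5 = 12 → (13, -48)
  seg 4: right by d4 = 6 → (19, -48)
  seg 5: right by d3 = 13 → (32, -48)
  seg 6: down by d4 = 6 → (32, -54)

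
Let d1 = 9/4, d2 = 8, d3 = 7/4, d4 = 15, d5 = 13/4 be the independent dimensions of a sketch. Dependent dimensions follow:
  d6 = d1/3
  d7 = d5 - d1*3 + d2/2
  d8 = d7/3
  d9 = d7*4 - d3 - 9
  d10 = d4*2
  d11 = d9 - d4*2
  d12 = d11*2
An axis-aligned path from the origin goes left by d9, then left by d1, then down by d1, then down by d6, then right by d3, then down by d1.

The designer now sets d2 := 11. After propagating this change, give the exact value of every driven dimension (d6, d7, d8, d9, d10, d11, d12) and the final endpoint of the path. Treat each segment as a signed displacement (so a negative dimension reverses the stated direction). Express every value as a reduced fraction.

Apply edit: d2 := 11
  d6 = d1/3 = 3/4
  d7 = d5 - d1*3 + d2/2 = 2
  d8 = d7/3 = 2/3
  d9 = d7*4 - d3 - 9 = -11/4
  d10 = d4*2 = 30
  d11 = d9 - d4*2 = -131/4
  d12 = d11*2 = -131/2
Walk from origin (0, 0):
  seg 1: left by d9 = -11/4 → (11/4, 0)
  seg 2: left by d1 = 9/4 → (1/2, 0)
  seg 3: down by d1 = 9/4 → (1/2, -9/4)
  seg 4: down by d6 = 3/4 → (1/2, -3)
  seg 5: right by d3 = 7/4 → (9/4, -3)
  seg 6: down by d1 = 9/4 → (9/4, -21/4)

d6 = 3/4
d7 = 2
d8 = 2/3
d9 = -11/4
d10 = 30
d11 = -131/4
d12 = -131/2
endpoint = (9/4, -21/4)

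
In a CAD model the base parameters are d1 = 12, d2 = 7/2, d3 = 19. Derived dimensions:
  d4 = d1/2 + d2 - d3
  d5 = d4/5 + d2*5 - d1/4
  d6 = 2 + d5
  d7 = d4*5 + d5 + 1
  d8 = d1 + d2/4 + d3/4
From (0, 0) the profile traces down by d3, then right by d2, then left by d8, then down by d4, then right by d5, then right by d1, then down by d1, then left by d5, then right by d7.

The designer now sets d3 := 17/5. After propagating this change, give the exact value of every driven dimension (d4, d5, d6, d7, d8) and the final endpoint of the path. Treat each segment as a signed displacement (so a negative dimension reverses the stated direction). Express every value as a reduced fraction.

d4 = 61/10
d5 = 393/25
d6 = 443/25
d7 = 2361/50
d8 = 549/40
endpoint = (9799/200, -43/2)

Apply edit: d3 := 17/5
  d4 = d1/2 + d2 - d3 = 61/10
  d5 = d4/5 + d2*5 - d1/4 = 393/25
  d6 = 2 + d5 = 443/25
  d7 = d4*5 + d5 + 1 = 2361/50
  d8 = d1 + d2/4 + d3/4 = 549/40
Walk from origin (0, 0):
  seg 1: down by d3 = 17/5 → (0, -17/5)
  seg 2: right by d2 = 7/2 → (7/2, -17/5)
  seg 3: left by d8 = 549/40 → (-409/40, -17/5)
  seg 4: down by d4 = 61/10 → (-409/40, -19/2)
  seg 5: right by d5 = 393/25 → (1099/200, -19/2)
  seg 6: right by d1 = 12 → (3499/200, -19/2)
  seg 7: down by d1 = 12 → (3499/200, -43/2)
  seg 8: left by d5 = 393/25 → (71/40, -43/2)
  seg 9: right by d7 = 2361/50 → (9799/200, -43/2)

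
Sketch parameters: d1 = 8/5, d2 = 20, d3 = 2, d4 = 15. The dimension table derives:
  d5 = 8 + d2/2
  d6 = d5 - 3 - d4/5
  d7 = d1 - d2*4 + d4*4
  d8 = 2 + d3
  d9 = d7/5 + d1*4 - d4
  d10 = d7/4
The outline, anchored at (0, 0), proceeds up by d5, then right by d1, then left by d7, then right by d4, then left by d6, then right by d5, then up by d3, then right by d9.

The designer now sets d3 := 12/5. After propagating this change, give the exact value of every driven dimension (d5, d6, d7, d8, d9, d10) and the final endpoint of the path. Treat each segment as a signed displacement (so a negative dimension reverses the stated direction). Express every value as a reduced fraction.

Apply edit: d3 := 12/5
  d5 = 8 + d2/2 = 18
  d6 = d5 - 3 - d4/5 = 12
  d7 = d1 - d2*4 + d4*4 = -92/5
  d8 = 2 + d3 = 22/5
  d9 = d7/5 + d1*4 - d4 = -307/25
  d10 = d7/4 = -23/5
Walk from origin (0, 0):
  seg 1: up by d5 = 18 → (0, 18)
  seg 2: right by d1 = 8/5 → (8/5, 18)
  seg 3: left by d7 = -92/5 → (20, 18)
  seg 4: right by d4 = 15 → (35, 18)
  seg 5: left by d6 = 12 → (23, 18)
  seg 6: right by d5 = 18 → (41, 18)
  seg 7: up by d3 = 12/5 → (41, 102/5)
  seg 8: right by d9 = -307/25 → (718/25, 102/5)

d5 = 18
d6 = 12
d7 = -92/5
d8 = 22/5
d9 = -307/25
d10 = -23/5
endpoint = (718/25, 102/5)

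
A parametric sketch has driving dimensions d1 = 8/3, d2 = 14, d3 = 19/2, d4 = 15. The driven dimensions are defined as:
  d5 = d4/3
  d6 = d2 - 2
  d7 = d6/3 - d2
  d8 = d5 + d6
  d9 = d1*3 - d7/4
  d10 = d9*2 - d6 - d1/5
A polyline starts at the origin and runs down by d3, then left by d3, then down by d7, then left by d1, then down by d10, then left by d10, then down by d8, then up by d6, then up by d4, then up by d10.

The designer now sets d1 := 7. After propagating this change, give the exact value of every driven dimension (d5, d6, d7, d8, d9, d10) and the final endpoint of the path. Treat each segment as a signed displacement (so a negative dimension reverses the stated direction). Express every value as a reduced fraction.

Apply edit: d1 := 7
  d5 = d4/3 = 5
  d6 = d2 - 2 = 12
  d7 = d6/3 - d2 = -10
  d8 = d5 + d6 = 17
  d9 = d1*3 - d7/4 = 47/2
  d10 = d9*2 - d6 - d1/5 = 168/5
Walk from origin (0, 0):
  seg 1: down by d3 = 19/2 → (0, -19/2)
  seg 2: left by d3 = 19/2 → (-19/2, -19/2)
  seg 3: down by d7 = -10 → (-19/2, 1/2)
  seg 4: left by d1 = 7 → (-33/2, 1/2)
  seg 5: down by d10 = 168/5 → (-33/2, -331/10)
  seg 6: left by d10 = 168/5 → (-501/10, -331/10)
  seg 7: down by d8 = 17 → (-501/10, -501/10)
  seg 8: up by d6 = 12 → (-501/10, -381/10)
  seg 9: up by d4 = 15 → (-501/10, -231/10)
  seg 10: up by d10 = 168/5 → (-501/10, 21/2)

d5 = 5
d6 = 12
d7 = -10
d8 = 17
d9 = 47/2
d10 = 168/5
endpoint = (-501/10, 21/2)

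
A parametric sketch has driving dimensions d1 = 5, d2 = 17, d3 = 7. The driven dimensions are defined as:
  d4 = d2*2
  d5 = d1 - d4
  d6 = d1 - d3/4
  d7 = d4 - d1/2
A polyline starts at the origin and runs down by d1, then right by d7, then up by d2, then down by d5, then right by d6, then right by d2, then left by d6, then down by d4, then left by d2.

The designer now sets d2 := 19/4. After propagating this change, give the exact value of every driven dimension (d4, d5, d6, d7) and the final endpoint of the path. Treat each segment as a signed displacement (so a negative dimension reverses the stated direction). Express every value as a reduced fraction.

Apply edit: d2 := 19/4
  d4 = d2*2 = 19/2
  d5 = d1 - d4 = -9/2
  d6 = d1 - d3/4 = 13/4
  d7 = d4 - d1/2 = 7
Walk from origin (0, 0):
  seg 1: down by d1 = 5 → (0, -5)
  seg 2: right by d7 = 7 → (7, -5)
  seg 3: up by d2 = 19/4 → (7, -1/4)
  seg 4: down by d5 = -9/2 → (7, 17/4)
  seg 5: right by d6 = 13/4 → (41/4, 17/4)
  seg 6: right by d2 = 19/4 → (15, 17/4)
  seg 7: left by d6 = 13/4 → (47/4, 17/4)
  seg 8: down by d4 = 19/2 → (47/4, -21/4)
  seg 9: left by d2 = 19/4 → (7, -21/4)

d4 = 19/2
d5 = -9/2
d6 = 13/4
d7 = 7
endpoint = (7, -21/4)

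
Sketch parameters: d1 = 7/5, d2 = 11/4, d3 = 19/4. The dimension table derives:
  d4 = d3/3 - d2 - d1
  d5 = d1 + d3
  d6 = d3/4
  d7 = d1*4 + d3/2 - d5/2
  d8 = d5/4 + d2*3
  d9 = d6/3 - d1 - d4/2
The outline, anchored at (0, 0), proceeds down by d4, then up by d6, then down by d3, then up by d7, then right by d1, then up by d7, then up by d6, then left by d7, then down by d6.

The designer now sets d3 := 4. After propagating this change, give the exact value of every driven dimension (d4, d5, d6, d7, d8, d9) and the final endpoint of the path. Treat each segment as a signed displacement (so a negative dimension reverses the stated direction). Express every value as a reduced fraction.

d4 = -169/60
d5 = 27/5
d6 = 1
d7 = 49/10
d8 = 48/5
d9 = 41/120
endpoint = (-7/2, 577/60)

Apply edit: d3 := 4
  d4 = d3/3 - d2 - d1 = -169/60
  d5 = d1 + d3 = 27/5
  d6 = d3/4 = 1
  d7 = d1*4 + d3/2 - d5/2 = 49/10
  d8 = d5/4 + d2*3 = 48/5
  d9 = d6/3 - d1 - d4/2 = 41/120
Walk from origin (0, 0):
  seg 1: down by d4 = -169/60 → (0, 169/60)
  seg 2: up by d6 = 1 → (0, 229/60)
  seg 3: down by d3 = 4 → (0, -11/60)
  seg 4: up by d7 = 49/10 → (0, 283/60)
  seg 5: right by d1 = 7/5 → (7/5, 283/60)
  seg 6: up by d7 = 49/10 → (7/5, 577/60)
  seg 7: up by d6 = 1 → (7/5, 637/60)
  seg 8: left by d7 = 49/10 → (-7/2, 637/60)
  seg 9: down by d6 = 1 → (-7/2, 577/60)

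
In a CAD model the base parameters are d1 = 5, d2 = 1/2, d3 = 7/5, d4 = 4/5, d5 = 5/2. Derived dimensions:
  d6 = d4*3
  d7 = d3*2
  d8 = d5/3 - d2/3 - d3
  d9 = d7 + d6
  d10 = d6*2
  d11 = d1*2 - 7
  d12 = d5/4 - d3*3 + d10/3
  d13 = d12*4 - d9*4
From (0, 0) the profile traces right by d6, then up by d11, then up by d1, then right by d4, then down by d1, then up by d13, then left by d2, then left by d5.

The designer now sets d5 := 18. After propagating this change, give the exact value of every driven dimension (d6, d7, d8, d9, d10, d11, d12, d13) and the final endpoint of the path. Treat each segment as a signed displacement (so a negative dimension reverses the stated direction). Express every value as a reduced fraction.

Apply edit: d5 := 18
  d6 = d4*3 = 12/5
  d7 = d3*2 = 14/5
  d8 = d5/3 - d2/3 - d3 = 133/30
  d9 = d7 + d6 = 26/5
  d10 = d6*2 = 24/5
  d11 = d1*2 - 7 = 3
  d12 = d5/4 - d3*3 + d10/3 = 19/10
  d13 = d12*4 - d9*4 = -66/5
Walk from origin (0, 0):
  seg 1: right by d6 = 12/5 → (12/5, 0)
  seg 2: up by d11 = 3 → (12/5, 3)
  seg 3: up by d1 = 5 → (12/5, 8)
  seg 4: right by d4 = 4/5 → (16/5, 8)
  seg 5: down by d1 = 5 → (16/5, 3)
  seg 6: up by d13 = -66/5 → (16/5, -51/5)
  seg 7: left by d2 = 1/2 → (27/10, -51/5)
  seg 8: left by d5 = 18 → (-153/10, -51/5)

d6 = 12/5
d7 = 14/5
d8 = 133/30
d9 = 26/5
d10 = 24/5
d11 = 3
d12 = 19/10
d13 = -66/5
endpoint = (-153/10, -51/5)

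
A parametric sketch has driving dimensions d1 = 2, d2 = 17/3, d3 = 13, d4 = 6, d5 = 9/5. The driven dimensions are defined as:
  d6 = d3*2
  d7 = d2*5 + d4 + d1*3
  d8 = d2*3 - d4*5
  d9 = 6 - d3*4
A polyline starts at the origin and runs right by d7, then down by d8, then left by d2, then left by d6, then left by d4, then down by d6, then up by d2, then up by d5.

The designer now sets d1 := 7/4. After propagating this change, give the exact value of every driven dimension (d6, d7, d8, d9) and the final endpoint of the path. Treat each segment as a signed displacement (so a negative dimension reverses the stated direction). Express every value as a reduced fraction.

d6 = 26
d7 = 475/12
d8 = -13
d9 = -46
endpoint = (23/12, -83/15)

Apply edit: d1 := 7/4
  d6 = d3*2 = 26
  d7 = d2*5 + d4 + d1*3 = 475/12
  d8 = d2*3 - d4*5 = -13
  d9 = 6 - d3*4 = -46
Walk from origin (0, 0):
  seg 1: right by d7 = 475/12 → (475/12, 0)
  seg 2: down by d8 = -13 → (475/12, 13)
  seg 3: left by d2 = 17/3 → (407/12, 13)
  seg 4: left by d6 = 26 → (95/12, 13)
  seg 5: left by d4 = 6 → (23/12, 13)
  seg 6: down by d6 = 26 → (23/12, -13)
  seg 7: up by d2 = 17/3 → (23/12, -22/3)
  seg 8: up by d5 = 9/5 → (23/12, -83/15)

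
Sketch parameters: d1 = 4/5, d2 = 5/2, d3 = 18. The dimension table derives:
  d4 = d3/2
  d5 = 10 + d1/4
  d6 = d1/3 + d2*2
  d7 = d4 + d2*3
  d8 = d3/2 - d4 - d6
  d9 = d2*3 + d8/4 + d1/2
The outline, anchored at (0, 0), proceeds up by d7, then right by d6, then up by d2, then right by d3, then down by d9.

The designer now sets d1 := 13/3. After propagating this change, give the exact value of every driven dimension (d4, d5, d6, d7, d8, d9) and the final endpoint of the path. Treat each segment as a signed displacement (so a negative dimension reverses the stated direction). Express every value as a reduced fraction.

Apply edit: d1 := 13/3
  d4 = d3/2 = 9
  d5 = 10 + d1/4 = 133/12
  d6 = d1/3 + d2*2 = 58/9
  d7 = d4 + d2*3 = 33/2
  d8 = d3/2 - d4 - d6 = -58/9
  d9 = d2*3 + d8/4 + d1/2 = 145/18
Walk from origin (0, 0):
  seg 1: up by d7 = 33/2 → (0, 33/2)
  seg 2: right by d6 = 58/9 → (58/9, 33/2)
  seg 3: up by d2 = 5/2 → (58/9, 19)
  seg 4: right by d3 = 18 → (220/9, 19)
  seg 5: down by d9 = 145/18 → (220/9, 197/18)

d4 = 9
d5 = 133/12
d6 = 58/9
d7 = 33/2
d8 = -58/9
d9 = 145/18
endpoint = (220/9, 197/18)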